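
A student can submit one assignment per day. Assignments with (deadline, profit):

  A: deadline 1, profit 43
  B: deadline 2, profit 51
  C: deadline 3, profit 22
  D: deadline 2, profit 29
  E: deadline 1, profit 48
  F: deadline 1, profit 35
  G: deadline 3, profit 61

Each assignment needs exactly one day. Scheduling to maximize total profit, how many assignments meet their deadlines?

3

Sort by profit descending; place each in the latest free slot ≤ its deadline.
By profit: G(d3,61), B(d2,51), E(d1,48), A(d1,43), F(d1,35), D(d2,29), C(d3,22)
G→slot 3; B→slot 2; E→slot 1; A skipped; F skipped; D skipped; C skipped.
3 of 7 scheduled.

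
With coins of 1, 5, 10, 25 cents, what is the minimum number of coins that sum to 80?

Use the largest denomination that fits, subtract, and repeat.
80 = 3×25 + 1×5
Total coins = 3 + 1 = 4

4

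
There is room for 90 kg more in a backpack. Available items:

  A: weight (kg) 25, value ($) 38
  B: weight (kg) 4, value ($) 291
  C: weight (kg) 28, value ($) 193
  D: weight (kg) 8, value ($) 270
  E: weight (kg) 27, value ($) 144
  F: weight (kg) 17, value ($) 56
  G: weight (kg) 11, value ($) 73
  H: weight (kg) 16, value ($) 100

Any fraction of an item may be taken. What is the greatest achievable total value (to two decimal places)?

Sort by value per unit weight and fill in that order.
Ratios (sorted): B 72.75, D 33.75, C 6.89, G 6.64, H 6.25, E 5.33, F 3.29, A 1.52
take B (4 @ 291); take D (8 @ 270); take C (28 @ 193); take G (11 @ 73); take H (16 @ 100); take 23/27 of E → 122.67. Capacity used 90/90.
Total value = 1049.67

1049.67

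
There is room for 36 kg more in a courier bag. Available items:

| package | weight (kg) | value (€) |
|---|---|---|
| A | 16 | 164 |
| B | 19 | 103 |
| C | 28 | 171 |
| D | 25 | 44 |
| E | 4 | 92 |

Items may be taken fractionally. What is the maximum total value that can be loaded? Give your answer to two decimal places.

Sort by value per unit weight and fill in that order.
Ratios (sorted): E 23.00, A 10.25, C 6.11, B 5.42, D 1.76
take E (4 @ 92); take A (16 @ 164); take 16/28 of C → 97.71. Capacity used 36/36.
Total value = 353.71

353.71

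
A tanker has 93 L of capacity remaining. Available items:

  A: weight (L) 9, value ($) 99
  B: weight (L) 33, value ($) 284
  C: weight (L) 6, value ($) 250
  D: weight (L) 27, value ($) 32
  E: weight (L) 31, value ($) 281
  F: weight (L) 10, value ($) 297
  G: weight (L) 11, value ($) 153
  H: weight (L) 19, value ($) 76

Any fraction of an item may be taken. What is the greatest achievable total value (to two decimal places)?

1303.76

Sort by value per unit weight and fill in that order.
Ratios (sorted): C 41.67, F 29.70, G 13.91, A 11.00, E 9.06, B 8.61, H 4.00, D 1.19
take C (6 @ 250); take F (10 @ 297); take G (11 @ 153); take A (9 @ 99); take E (31 @ 281); take 26/33 of B → 223.76. Capacity used 93/93.
Total value = 1303.76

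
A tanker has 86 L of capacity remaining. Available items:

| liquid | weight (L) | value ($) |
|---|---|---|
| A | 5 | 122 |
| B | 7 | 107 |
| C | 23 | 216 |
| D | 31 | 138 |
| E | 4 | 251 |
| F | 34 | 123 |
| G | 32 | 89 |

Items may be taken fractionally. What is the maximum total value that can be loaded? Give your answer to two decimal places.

Ratios (sorted): E 62.75, A 24.40, B 15.29, C 9.39, D 4.45, F 3.62, G 2.78
take E (4 @ 251); take A (5 @ 122); take B (7 @ 107); take C (23 @ 216); take D (31 @ 138); take 16/34 of F → 57.88. Capacity used 86/86.
Total value = 891.88

891.88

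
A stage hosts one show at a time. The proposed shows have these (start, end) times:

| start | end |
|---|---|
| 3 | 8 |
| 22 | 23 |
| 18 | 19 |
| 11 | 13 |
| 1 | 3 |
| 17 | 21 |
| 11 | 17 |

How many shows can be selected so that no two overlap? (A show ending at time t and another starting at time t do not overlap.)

5

Order by finish time; keep every interval that doesn't clash with the previous kept one.
Sorted by end: (1,3)  (3,8)  (11,13)  (11,17)  (18,19)  (17,21)  (22,23)
take (1,3); take (3,8); take (11,13); take (18,19); take (22,23).
Selected 5 shows.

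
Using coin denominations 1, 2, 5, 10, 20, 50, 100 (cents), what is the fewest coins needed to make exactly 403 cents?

6

Use the largest denomination that fits, subtract, and repeat.
403 − 4×100→3 − 1×2→1 − 1×1→0
Total coins = 4 + 1 + 1 = 6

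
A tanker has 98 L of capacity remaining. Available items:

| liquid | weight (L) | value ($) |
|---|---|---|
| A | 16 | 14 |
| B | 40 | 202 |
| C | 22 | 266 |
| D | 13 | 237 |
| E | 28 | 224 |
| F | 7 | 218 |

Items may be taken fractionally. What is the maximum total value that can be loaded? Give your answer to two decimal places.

Order: F (218/7=31.14) > D (237/13=18.23) > C (266/22=12.09) > E (224/28=8.00) > B (202/40=5.05) > A (14/16=0.88)
Fill: take F (7 @ 218) → take D (13 @ 237) → take C (22 @ 266) → take E (28 @ 224) → take 28/40 of B → 141.40; 98/98 used.
Total value = 1086.40

1086.40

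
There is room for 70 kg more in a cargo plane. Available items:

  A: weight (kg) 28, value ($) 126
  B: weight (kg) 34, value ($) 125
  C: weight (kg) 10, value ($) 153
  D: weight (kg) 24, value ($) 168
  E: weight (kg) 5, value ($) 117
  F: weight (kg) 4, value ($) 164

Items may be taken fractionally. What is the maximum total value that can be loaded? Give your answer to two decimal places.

Greedy by value/weight ratio, highest first.
Ratios (sorted): F 41.00, E 23.40, C 15.30, D 7.00, A 4.50, B 3.68
take F (4 @ 164); take E (5 @ 117); take C (10 @ 153); take D (24 @ 168); take 27/28 of A → 121.50. Capacity used 70/70.
Total value = 723.50

723.50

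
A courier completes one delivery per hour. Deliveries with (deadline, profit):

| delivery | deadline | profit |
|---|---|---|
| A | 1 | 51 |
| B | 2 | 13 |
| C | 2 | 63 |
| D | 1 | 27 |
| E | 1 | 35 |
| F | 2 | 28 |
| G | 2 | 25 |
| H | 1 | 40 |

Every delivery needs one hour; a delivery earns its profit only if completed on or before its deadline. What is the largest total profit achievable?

By profit: C(d2,63), A(d1,51), H(d1,40), E(d1,35), F(d2,28), D(d1,27), G(d2,25), B(d2,13)
C→slot 2; A→slot 1; H skipped; E skipped; F skipped; D skipped; G skipped; B skipped.
Profit = 51 + 63 = 114

114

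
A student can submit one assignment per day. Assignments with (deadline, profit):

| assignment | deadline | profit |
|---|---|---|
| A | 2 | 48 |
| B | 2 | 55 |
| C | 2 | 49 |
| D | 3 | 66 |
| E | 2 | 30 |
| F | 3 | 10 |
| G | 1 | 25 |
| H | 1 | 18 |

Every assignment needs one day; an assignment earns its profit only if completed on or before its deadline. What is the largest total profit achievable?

Take jobs in profit order; each goes to the latest open slot no later than its deadline.
Profit order: D=66 B=55 C=49 A=48 E=30 G=25 H=18 F=10
Assign: D→slot 3, B→slot 2, C→slot 1, A skipped, E skipped, G skipped, H skipped, F skipped.
Slots: [1:C] [2:B] [3:D]
Profit = 49 + 55 + 66 = 170

170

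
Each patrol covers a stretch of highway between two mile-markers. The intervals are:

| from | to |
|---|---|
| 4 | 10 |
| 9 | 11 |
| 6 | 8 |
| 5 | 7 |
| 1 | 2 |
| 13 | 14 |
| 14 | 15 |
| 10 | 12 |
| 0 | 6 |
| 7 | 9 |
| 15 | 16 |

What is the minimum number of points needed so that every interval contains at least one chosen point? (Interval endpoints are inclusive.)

By right end: [1,2]  [0,6]  [5,7]  [6,8]  [7,9]  [4,10]  [9,11]  [10,12]  [13,14]  [14,15]  [15,16]
[1,2] uncovered → point at 2; [5,7] uncovered → point at 7; [9,11] uncovered → point at 11; [13,14] uncovered → point at 14; [15,16] uncovered → point at 16.
Points: 2, 7, 11, 14, 16 (5 total).

5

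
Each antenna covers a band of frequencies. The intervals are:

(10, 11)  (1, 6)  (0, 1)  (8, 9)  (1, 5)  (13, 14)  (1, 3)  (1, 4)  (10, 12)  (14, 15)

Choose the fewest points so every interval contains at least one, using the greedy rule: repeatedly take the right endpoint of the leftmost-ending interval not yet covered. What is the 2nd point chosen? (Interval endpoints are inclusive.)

9

Sort by right endpoint; whenever an interval is uncovered, place a point at its right end.
Sorted: [0,1] [1,3] [1,4] [1,5] [1,6] [8,9] [10,11] [10,12] [13,14] [14,15]
{[0,1],[1,3],[1,4],[1,5],[1,6]} hit by 1; {[8,9]} hit by 9; {[10,11],[10,12]} hit by 11; {[13,14],[14,15]} hit by 14.
Points: 1, 9, 11, 14 (4 total).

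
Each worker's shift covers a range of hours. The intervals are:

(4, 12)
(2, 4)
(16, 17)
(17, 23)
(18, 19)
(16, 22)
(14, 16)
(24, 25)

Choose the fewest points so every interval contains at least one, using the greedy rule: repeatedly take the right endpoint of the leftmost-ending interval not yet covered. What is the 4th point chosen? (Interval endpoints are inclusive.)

Sort by right endpoint; whenever an interval is uncovered, place a point at its right end.
By right end: [2,4]  [4,12]  [14,16]  [16,17]  [18,19]  [16,22]  [17,23]  [24,25]
[2,4] uncovered → point at 4; [14,16] uncovered → point at 16; [18,19] uncovered → point at 19; [24,25] uncovered → point at 25.
Points: 4, 16, 19, 25 (4 total).

25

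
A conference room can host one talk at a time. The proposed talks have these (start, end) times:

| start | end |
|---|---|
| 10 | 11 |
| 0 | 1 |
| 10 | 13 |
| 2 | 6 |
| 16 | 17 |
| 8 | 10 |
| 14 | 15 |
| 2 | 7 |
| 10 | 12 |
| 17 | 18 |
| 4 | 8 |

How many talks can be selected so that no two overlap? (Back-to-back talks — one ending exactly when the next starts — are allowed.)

Order by finish time; keep every interval that doesn't clash with the previous kept one.
By end time: (0,1), (2,6), (2,7), (4,8), (8,10), (10,11), (10,12), (10,13), (14,15), (16,17), (17,18).
Pick (0,1); next start ≥ 1 → (2,6); next start ≥ 6 → (8,10); next start ≥ 10 → (10,11); next start ≥ 11 → (14,15); next start ≥ 15 → (16,17); next start ≥ 17 → (17,18).
Selected 7 talks.

7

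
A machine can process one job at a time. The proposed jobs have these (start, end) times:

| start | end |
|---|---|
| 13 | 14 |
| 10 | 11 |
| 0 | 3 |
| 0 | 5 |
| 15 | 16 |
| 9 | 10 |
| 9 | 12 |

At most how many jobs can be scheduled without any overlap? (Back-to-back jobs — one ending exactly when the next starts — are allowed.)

Sort by end time and greedily take each interval whose start is ≥ the last chosen end.
Sorted by end: (0,3)  (0,5)  (9,10)  (10,11)  (9,12)  (13,14)  (15,16)
take (0,3); skip (0,5); take (9,10); take (10,11); take (13,14); take (15,16).
Selected 5 jobs.

5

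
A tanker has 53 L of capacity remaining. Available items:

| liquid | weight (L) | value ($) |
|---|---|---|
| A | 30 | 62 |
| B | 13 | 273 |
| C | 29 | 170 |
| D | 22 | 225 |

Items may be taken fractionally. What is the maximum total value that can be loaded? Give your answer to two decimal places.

603.52

Ratios (sorted): B 21.00, D 10.23, C 5.86, A 2.07
take B (13 @ 273); take D (22 @ 225); take 18/29 of C → 105.52. Capacity used 53/53.
Total value = 603.52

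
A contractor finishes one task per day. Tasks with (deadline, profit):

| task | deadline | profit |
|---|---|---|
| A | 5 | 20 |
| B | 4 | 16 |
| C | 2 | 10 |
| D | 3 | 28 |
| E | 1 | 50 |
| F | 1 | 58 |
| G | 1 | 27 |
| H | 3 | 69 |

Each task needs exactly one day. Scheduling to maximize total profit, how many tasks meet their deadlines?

By profit: H(d3,69), F(d1,58), E(d1,50), D(d3,28), G(d1,27), A(d5,20), B(d4,16), C(d2,10)
H→slot 3; F→slot 1; E skipped; D→slot 2; G skipped; A→slot 5; B→slot 4; C skipped.
5 of 8 scheduled.

5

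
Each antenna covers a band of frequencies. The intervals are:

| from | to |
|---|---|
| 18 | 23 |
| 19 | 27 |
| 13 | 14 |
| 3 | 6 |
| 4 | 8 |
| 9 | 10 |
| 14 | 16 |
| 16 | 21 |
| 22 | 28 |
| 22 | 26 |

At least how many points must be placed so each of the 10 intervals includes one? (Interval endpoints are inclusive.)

5

Process intervals by earliest right end; each time one isn't hit yet, stab at its right endpoint.
By right end: [3,6]  [4,8]  [9,10]  [13,14]  [14,16]  [16,21]  [18,23]  [22,26]  [19,27]  [22,28]
[3,6] uncovered → point at 6; [9,10] uncovered → point at 10; [13,14] uncovered → point at 14; [16,21] uncovered → point at 21; [22,26] uncovered → point at 26.
Points: 6, 10, 14, 21, 26 (5 total).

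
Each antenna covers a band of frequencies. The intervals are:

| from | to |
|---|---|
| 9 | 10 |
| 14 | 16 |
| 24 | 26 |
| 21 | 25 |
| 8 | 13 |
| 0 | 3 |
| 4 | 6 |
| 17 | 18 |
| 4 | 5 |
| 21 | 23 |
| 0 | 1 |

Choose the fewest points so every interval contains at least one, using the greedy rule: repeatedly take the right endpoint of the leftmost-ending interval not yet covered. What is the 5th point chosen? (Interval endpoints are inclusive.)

18

Process intervals by earliest right end; each time one isn't hit yet, stab at its right endpoint.
Sorted: [0,1] [0,3] [4,5] [4,6] [9,10] [8,13] [14,16] [17,18] [21,23] [21,25] [24,26]
{[0,1],[0,3]} hit by 1; {[4,5],[4,6]} hit by 5; {[9,10],[8,13]} hit by 10; {[14,16]} hit by 16; {[17,18]} hit by 18; {[21,23],[21,25]} hit by 23; {[24,26]} hit by 26.
Points: 1, 5, 10, 16, 18, 23, 26 (7 total).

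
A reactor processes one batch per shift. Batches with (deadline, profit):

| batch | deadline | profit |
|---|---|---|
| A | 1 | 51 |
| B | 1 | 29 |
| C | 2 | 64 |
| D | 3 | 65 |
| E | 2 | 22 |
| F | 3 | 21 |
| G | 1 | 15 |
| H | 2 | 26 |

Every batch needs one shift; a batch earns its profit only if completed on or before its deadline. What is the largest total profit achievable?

180

Take jobs in profit order; each goes to the latest open slot no later than its deadline.
Profit order: D=65 C=64 A=51 B=29 H=26 E=22 F=21 G=15
Assign: D→slot 3, C→slot 2, A→slot 1, B skipped, H skipped, E skipped, F skipped, G skipped.
Slots: [1:A] [2:C] [3:D]
Profit = 51 + 64 + 65 = 180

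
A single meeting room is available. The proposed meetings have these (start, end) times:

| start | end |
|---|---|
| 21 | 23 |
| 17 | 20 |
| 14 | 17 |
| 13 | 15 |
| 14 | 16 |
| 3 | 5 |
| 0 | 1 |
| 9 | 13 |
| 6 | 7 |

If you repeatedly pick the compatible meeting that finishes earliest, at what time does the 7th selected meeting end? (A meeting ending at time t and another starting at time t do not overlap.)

Greedy by earliest finish: after sorting by end time, pick each interval compatible with the last pick.
Sorted by end: (0,1)  (3,5)  (6,7)  (9,13)  (13,15)  (14,16)  (14,17)  (17,20)  (21,23)
take (0,1); take (3,5); take (6,7); take (9,13); take (13,15); skip (14,17); take (17,20); take (21,23).
Selected: (0,1) (3,5) (6,7) (9,13) (13,15) (17,20) (21,23)

23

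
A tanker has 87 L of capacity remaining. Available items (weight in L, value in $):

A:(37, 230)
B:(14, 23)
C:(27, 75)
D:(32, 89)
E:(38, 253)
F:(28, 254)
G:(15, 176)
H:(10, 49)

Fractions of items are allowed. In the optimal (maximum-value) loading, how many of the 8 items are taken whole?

Order: G (176/15=11.73) > F (254/28=9.07) > E (253/38=6.66) > A (230/37=6.22) > H (49/10=4.90) > D (89/32=2.78) > C (75/27=2.78) > B (23/14=1.64)
Fill: take G (15 @ 176) → take F (28 @ 254) → take E (38 @ 253) → take 6/37 of A → 37.30; 87/87 used.
3 item(s) taken whole; one partial (take 6/37 of A).

3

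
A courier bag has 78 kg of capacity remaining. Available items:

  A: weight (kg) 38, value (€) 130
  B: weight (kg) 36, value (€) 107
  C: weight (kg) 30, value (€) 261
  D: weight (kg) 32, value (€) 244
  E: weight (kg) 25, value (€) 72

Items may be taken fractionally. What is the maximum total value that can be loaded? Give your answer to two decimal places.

Greedy by value/weight ratio, highest first.
Ratios (sorted): C 8.70, D 7.62, A 3.42, B 2.97, E 2.88
take C (30 @ 261); take D (32 @ 244); take 16/38 of A → 54.74. Capacity used 78/78.
Total value = 559.74

559.74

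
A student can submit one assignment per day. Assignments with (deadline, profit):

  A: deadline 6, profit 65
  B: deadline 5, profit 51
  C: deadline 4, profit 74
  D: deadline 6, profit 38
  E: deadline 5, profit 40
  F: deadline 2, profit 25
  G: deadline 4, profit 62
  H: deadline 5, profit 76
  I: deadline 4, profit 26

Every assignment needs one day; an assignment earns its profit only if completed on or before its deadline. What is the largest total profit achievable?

368

Profit order: H=76 C=74 A=65 G=62 B=51 E=40 D=38 I=26 F=25
Assign: H→slot 5, C→slot 4, A→slot 6, G→slot 3, B→slot 2, E→slot 1, D skipped, I skipped, F skipped.
Slots: [1:E] [2:B] [3:G] [4:C] [5:H] [6:A]
Profit = 40 + 51 + 62 + 74 + 76 + 65 = 368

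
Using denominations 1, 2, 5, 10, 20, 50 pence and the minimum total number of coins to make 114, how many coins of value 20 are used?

0

Greedy: take as many of the largest coin as possible, then repeat with the remainder.
114 − 2×50→14 − 1×10→4 − 2×2→0
Count of 20: 0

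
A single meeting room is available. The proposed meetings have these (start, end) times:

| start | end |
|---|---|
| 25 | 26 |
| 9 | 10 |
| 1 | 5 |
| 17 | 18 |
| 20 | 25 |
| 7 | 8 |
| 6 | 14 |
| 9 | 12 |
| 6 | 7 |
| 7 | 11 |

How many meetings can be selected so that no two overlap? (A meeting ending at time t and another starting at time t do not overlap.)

7

By end time: (1,5), (6,7), (7,8), (9,10), (7,11), (9,12), (6,14), (17,18), (20,25), (25,26).
Pick (1,5); next start ≥ 5 → (6,7); next start ≥ 7 → (7,8); next start ≥ 8 → (9,10); next start ≥ 10 → (17,18); next start ≥ 18 → (20,25); next start ≥ 25 → (25,26).
Selected 7 meetings.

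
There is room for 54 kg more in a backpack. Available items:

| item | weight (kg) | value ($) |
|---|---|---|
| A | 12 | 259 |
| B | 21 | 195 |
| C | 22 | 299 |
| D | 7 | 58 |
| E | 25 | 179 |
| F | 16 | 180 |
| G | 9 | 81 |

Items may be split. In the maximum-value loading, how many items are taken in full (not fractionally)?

3

Greedy by value/weight ratio, highest first.
Order: A (259/12=21.58) > C (299/22=13.59) > F (180/16=11.25) > B (195/21=9.29) > G (81/9=9.00) > D (58/7=8.29) > E (179/25=7.16)
Fill: take A (12 @ 259) → take C (22 @ 299) → take F (16 @ 180) → take 4/21 of B → 37.14; 54/54 used.
3 item(s) taken whole; one partial (take 4/21 of B).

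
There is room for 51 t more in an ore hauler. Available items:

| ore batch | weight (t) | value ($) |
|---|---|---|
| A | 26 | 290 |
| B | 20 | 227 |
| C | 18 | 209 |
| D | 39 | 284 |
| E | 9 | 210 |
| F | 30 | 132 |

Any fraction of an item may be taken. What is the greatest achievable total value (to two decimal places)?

Sort by value per unit weight and fill in that order.
Order: E (210/9=23.33) > C (209/18=11.61) > B (227/20=11.35) > A (290/26=11.15) > D (284/39=7.28) > F (132/30=4.40)
Fill: take E (9 @ 210) → take C (18 @ 209) → take B (20 @ 227) → take 4/26 of A → 44.62; 51/51 used.
Total value = 690.62

690.62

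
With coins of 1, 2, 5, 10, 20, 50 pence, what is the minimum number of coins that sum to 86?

5

86 − 1×50→36 − 1×20→16 − 1×10→6 − 1×5→1 − 1×1→0
Total coins = 1 + 1 + 1 + 1 + 1 = 5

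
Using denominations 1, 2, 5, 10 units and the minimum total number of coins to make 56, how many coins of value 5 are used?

1

Use the largest denomination that fits, subtract, and repeat.
56 = 5×10 + 1×5 + 1×1
Count of 5: 1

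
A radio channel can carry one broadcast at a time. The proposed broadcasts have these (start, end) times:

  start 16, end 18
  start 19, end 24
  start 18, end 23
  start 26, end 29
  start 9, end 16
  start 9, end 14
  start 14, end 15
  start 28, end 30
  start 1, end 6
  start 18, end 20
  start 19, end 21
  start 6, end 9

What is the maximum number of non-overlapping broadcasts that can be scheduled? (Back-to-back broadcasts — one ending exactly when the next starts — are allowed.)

Sorted by end: (1,6)  (6,9)  (9,14)  (14,15)  (9,16)  (16,18)  (18,20)  (19,21)  (18,23)  (19,24)  (26,29)  (28,30)
take (1,6); take (6,9); take (9,14); take (14,15); take (16,18); take (18,20); take (26,29).
Selected 7 broadcasts.

7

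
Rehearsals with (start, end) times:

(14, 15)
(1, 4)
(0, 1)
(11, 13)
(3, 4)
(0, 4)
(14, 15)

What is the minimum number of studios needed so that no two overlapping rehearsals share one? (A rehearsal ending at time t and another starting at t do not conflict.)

3

The answer is the maximum number of intervals overlapping at any instant.
Events (time:±→running): 0:+→1 0:+→2 1:-→1 1:+→2 3:+→3 … peak 3.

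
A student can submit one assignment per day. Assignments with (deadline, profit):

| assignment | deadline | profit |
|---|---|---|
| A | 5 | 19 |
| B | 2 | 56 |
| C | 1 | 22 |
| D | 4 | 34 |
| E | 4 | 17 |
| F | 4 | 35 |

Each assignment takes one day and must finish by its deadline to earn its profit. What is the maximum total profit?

Profit order: B=56 F=35 D=34 C=22 A=19 E=17
Assign: B→slot 2, F→slot 4, D→slot 3, C→slot 1, A→slot 5, E skipped.
Slots: [1:C] [2:B] [3:D] [4:F] [5:A]
Profit = 22 + 56 + 34 + 35 + 19 = 166

166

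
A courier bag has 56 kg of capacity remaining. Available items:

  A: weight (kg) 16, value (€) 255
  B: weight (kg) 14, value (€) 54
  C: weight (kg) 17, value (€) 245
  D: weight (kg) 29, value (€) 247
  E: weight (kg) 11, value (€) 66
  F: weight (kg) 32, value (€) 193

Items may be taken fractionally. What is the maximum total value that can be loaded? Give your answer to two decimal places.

Ratios (sorted): A 15.94, C 14.41, D 8.52, F 6.03, E 6.00, B 3.86
take A (16 @ 255); take C (17 @ 245); take 23/29 of D → 195.90. Capacity used 56/56.
Total value = 695.90

695.90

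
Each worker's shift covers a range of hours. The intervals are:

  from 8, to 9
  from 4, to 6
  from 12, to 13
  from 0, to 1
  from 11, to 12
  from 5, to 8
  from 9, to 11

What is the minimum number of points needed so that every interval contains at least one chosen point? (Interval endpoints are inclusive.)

Process intervals by earliest right end; each time one isn't hit yet, stab at its right endpoint.
By right end: [0,1]  [4,6]  [5,8]  [8,9]  [9,11]  [11,12]  [12,13]
[0,1] uncovered → point at 1; [4,6] uncovered → point at 6; [8,9] uncovered → point at 9; [11,12] uncovered → point at 12.
Points: 1, 6, 9, 12 (4 total).

4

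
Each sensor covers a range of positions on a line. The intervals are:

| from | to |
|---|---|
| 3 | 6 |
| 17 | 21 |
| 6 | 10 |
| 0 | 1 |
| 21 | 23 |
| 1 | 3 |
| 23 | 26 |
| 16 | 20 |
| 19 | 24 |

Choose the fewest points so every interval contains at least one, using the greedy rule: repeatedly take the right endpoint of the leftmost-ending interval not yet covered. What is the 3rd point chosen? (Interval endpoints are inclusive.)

20

By right end: [0,1]  [1,3]  [3,6]  [6,10]  [16,20]  [17,21]  [21,23]  [19,24]  [23,26]
[0,1] uncovered → point at 1; [3,6] uncovered → point at 6; [16,20] uncovered → point at 20; [21,23] uncovered → point at 23.
Points: 1, 6, 20, 23 (4 total).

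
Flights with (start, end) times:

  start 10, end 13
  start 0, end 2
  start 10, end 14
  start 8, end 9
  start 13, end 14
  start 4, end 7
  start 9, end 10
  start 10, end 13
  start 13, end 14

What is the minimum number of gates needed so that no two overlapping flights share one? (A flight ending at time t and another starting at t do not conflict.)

3

The answer is the maximum number of intervals overlapping at any instant.
Events (time:±→running): 0:+→1 2:-→0 4:+→1 7:-→0 8:+→1 9:-→0 9:+→1 10:-→0 10:+→1 10:+→2 10:+→3 … peak 3.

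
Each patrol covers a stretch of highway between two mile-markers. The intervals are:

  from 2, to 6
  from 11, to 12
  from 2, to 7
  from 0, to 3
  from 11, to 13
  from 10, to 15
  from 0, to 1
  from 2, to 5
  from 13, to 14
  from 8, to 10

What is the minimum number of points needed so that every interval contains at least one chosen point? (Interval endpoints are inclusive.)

Process intervals by earliest right end; each time one isn't hit yet, stab at its right endpoint.
By right end: [0,1]  [0,3]  [2,5]  [2,6]  [2,7]  [8,10]  [11,12]  [11,13]  [13,14]  [10,15]
[0,1] uncovered → point at 1; [2,5] uncovered → point at 5; [8,10] uncovered → point at 10; [11,12] uncovered → point at 12; [13,14] uncovered → point at 14.
Points: 1, 5, 10, 12, 14 (5 total).

5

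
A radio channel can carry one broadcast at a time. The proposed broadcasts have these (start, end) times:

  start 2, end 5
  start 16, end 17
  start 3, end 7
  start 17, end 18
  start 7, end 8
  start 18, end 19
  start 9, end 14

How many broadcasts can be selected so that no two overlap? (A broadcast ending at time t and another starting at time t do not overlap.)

6

Order by finish time; keep every interval that doesn't clash with the previous kept one.
By end time: (2,5), (3,7), (7,8), (9,14), (16,17), (17,18), (18,19).
Pick (2,5); next start ≥ 5 → (7,8); next start ≥ 8 → (9,14); next start ≥ 14 → (16,17); next start ≥ 17 → (17,18); next start ≥ 18 → (18,19).
Selected 6 broadcasts.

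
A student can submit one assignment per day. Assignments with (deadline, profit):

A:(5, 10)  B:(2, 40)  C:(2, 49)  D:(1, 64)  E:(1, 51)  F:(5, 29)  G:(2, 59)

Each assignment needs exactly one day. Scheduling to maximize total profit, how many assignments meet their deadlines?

4

Take jobs in profit order; each goes to the latest open slot no later than its deadline.
By profit: D(d1,64), G(d2,59), E(d1,51), C(d2,49), B(d2,40), F(d5,29), A(d5,10)
D→slot 1; G→slot 2; E skipped; C skipped; B skipped; F→slot 5; A→slot 4.
4 of 7 scheduled.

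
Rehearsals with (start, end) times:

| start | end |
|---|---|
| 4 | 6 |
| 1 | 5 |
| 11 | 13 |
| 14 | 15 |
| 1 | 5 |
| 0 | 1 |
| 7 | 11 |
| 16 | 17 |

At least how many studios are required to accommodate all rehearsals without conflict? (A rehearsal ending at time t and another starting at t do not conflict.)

starts: [0, 1, 1, 4, 7, 11, 14, 16]
ends:   [1, 5, 5, 6, 11, 13, 15, 17]
s0→1 e1→0 s1→1 s1→2 s4→3  — peak 3.

3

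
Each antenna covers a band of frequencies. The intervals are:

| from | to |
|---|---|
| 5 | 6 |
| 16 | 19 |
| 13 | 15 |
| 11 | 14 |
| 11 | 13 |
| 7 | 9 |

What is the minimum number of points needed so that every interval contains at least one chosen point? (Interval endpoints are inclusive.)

4

Process intervals by earliest right end; each time one isn't hit yet, stab at its right endpoint.
By right end: [5,6]  [7,9]  [11,13]  [11,14]  [13,15]  [16,19]
[5,6] uncovered → point at 6; [7,9] uncovered → point at 9; [11,13] uncovered → point at 13; [16,19] uncovered → point at 19.
Points: 6, 9, 13, 19 (4 total).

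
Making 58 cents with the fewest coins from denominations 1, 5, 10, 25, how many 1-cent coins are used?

58 − 2×25→8 − 1×5→3 − 3×1→0
Count of 1: 3

3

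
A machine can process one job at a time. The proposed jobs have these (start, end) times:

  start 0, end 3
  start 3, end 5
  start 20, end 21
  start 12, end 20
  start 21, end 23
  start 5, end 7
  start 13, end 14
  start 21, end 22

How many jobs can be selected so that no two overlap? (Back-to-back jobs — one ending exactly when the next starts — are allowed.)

Sorted by end: (0,3)  (3,5)  (5,7)  (13,14)  (12,20)  (20,21)  (21,22)  (21,23)
take (0,3); take (3,5); take (5,7); take (13,14); skip (12,20); take (20,21); take (21,22).
Selected 6 jobs.

6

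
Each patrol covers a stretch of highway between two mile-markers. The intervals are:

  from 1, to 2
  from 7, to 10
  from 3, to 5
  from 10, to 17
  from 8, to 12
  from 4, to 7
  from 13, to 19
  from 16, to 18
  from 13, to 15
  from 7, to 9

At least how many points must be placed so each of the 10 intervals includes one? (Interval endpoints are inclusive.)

5

Sorted: [1,2] [3,5] [4,7] [7,9] [7,10] [8,12] [13,15] [10,17] [16,18] [13,19]
{[1,2]} hit by 2; {[3,5],[4,7]} hit by 5; {[7,9],[7,10],[8,12]} hit by 9; {[13,15],[10,17]} hit by 15; {[16,18],[13,19]} hit by 18.
Points: 2, 5, 9, 15, 18 (5 total).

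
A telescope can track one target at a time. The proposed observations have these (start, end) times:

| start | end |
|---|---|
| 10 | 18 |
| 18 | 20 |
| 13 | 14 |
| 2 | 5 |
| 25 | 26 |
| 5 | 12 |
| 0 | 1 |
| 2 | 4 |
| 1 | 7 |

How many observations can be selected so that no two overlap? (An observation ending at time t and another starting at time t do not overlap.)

Greedy by earliest finish: after sorting by end time, pick each interval compatible with the last pick.
Sorted by end: (0,1)  (2,4)  (2,5)  (1,7)  (5,12)  (13,14)  (10,18)  (18,20)  (25,26)
take (0,1); take (2,4); skip (2,5); skip (1,7); take (5,12); take (13,14); take (18,20); take (25,26).
Selected 6 observations.

6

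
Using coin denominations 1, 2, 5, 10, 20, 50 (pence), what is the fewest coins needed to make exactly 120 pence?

3

Greedy: take as many of the largest coin as possible, then repeat with the remainder.
120 = 2×50 + 1×20
Total coins = 2 + 1 = 3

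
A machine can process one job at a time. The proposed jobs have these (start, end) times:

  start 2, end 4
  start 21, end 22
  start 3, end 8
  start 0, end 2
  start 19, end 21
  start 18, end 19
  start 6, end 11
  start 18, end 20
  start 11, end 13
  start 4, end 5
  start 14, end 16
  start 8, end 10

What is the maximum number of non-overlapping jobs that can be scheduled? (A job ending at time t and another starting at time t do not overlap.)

9

Sort by end time and greedily take each interval whose start is ≥ the last chosen end.
Sorted by end: (0,2)  (2,4)  (4,5)  (3,8)  (8,10)  (6,11)  (11,13)  (14,16)  (18,19)  (18,20)  (19,21)  (21,22)
take (0,2); take (2,4); take (4,5); take (8,10); take (11,13); take (14,16); take (18,19); skip (18,20); take (19,21); take (21,22).
Selected 9 jobs.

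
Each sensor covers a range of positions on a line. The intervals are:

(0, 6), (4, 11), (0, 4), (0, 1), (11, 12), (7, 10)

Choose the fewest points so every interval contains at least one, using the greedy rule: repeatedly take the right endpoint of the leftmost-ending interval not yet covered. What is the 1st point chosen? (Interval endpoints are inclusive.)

1

Sorted: [0,1] [0,4] [0,6] [7,10] [4,11] [11,12]
{[0,1],[0,4],[0,6]} hit by 1; {[7,10],[4,11]} hit by 10; {[11,12]} hit by 12.
Points: 1, 10, 12 (3 total).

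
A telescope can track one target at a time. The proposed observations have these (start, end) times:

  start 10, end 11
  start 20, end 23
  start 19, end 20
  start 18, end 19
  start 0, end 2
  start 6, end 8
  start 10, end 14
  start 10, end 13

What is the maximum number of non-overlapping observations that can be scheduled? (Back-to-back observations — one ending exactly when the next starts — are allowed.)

6

Sort by end time and greedily take each interval whose start is ≥ the last chosen end.
By end time: (0,2), (6,8), (10,11), (10,13), (10,14), (18,19), (19,20), (20,23).
Pick (0,2); next start ≥ 2 → (6,8); next start ≥ 8 → (10,11); next start ≥ 11 → (18,19); next start ≥ 19 → (19,20); next start ≥ 20 → (20,23).
Selected 6 observations.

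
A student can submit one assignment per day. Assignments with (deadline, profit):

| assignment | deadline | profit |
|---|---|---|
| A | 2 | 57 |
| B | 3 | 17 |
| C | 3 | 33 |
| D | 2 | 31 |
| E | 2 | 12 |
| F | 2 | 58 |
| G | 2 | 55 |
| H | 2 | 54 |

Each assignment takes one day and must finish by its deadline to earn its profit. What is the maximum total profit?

Sort by profit descending; place each in the latest free slot ≤ its deadline.
By profit: F(d2,58), A(d2,57), G(d2,55), H(d2,54), C(d3,33), D(d2,31), B(d3,17), E(d2,12)
F→slot 2; A→slot 1; G skipped; H skipped; C→slot 3; D skipped; B skipped; E skipped.
Profit = 57 + 58 + 33 = 148

148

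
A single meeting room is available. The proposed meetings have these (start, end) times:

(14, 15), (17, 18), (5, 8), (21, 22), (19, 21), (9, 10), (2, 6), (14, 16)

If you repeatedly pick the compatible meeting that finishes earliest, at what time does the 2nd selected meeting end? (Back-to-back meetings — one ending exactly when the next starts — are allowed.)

Order by finish time; keep every interval that doesn't clash with the previous kept one.
Sorted by end: (2,6)  (5,8)  (9,10)  (14,15)  (14,16)  (17,18)  (19,21)  (21,22)
take (2,6); take (9,10); take (14,15); take (17,18); take (19,21); take (21,22).
Selected: (2,6) (9,10) (14,15) (17,18) (19,21) (21,22)

10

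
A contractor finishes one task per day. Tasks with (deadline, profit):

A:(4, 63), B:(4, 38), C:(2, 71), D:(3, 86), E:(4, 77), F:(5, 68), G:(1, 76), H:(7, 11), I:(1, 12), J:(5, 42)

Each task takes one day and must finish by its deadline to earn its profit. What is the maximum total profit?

By profit: D(d3,86), E(d4,77), G(d1,76), C(d2,71), F(d5,68), A(d4,63), J(d5,42), B(d4,38), I(d1,12), H(d7,11)
D→slot 3; E→slot 4; G→slot 1; C→slot 2; F→slot 5; A skipped; J skipped; B skipped; I skipped; H→slot 7.
Profit = 76 + 71 + 86 + 77 + 68 + 11 = 389

389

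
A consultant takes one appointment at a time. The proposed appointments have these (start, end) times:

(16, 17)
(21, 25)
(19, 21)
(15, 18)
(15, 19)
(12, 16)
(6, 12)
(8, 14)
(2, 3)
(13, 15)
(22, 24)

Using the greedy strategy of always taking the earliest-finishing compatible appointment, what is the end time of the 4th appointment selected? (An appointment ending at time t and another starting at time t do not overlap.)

Sort by end time and greedily take each interval whose start is ≥ the last chosen end.
Sorted by end: (2,3)  (6,12)  (8,14)  (13,15)  (12,16)  (16,17)  (15,18)  (15,19)  (19,21)  (22,24)  (21,25)
take (2,3); take (6,12); take (13,15); skip (12,16); take (16,17); take (19,21); take (22,24).
Selected: (2,3) (6,12) (13,15) (16,17) (19,21) (22,24)

17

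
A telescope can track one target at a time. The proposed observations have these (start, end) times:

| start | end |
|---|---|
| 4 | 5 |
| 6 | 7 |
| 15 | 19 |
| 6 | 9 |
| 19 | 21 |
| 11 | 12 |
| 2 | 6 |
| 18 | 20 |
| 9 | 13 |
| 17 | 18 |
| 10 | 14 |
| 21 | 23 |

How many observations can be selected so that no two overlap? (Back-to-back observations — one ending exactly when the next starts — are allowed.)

6

By end time: (4,5), (2,6), (6,7), (6,9), (11,12), (9,13), (10,14), (17,18), (15,19), (18,20), (19,21), (21,23).
Pick (4,5); next start ≥ 5 → (6,7); next start ≥ 7 → (11,12); next start ≥ 12 → (17,18); next start ≥ 18 → (18,20); next start ≥ 20 → (21,23).
Selected 6 observations.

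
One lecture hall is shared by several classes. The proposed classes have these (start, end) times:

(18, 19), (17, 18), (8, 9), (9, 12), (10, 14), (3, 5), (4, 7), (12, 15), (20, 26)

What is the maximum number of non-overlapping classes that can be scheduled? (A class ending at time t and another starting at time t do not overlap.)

Sorted by end: (3,5)  (4,7)  (8,9)  (9,12)  (10,14)  (12,15)  (17,18)  (18,19)  (20,26)
take (3,5); skip (4,7); take (8,9); take (9,12); take (12,15); take (17,18); take (18,19); take (20,26).
Selected 7 classes.

7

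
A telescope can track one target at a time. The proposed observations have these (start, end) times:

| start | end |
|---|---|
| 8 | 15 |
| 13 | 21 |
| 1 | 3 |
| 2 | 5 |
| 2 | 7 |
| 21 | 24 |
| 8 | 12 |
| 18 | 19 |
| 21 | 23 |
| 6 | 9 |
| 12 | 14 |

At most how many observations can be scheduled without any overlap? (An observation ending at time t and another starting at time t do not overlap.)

5

Sorted by end: (1,3)  (2,5)  (2,7)  (6,9)  (8,12)  (12,14)  (8,15)  (18,19)  (13,21)  (21,23)  (21,24)
take (1,3); skip (2,5); skip (2,7); take (6,9); skip (8,12); take (12,14); skip (8,15); take (18,19); skip (13,21); take (21,23); skip (21,24).
Selected 5 observations.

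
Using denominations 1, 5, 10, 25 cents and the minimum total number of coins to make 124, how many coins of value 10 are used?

124 = 4×25 + 2×10 + 4×1
Count of 10: 2

2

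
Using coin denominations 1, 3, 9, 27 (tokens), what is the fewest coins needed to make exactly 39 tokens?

39 − 1×27→12 − 1×9→3 − 1×3→0
Total coins = 1 + 1 + 1 = 3

3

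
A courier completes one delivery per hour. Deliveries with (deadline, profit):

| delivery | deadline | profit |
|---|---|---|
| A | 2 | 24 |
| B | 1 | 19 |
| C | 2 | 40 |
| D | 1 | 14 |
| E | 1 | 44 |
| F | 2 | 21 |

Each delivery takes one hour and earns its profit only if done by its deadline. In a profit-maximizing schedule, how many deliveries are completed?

Take jobs in profit order; each goes to the latest open slot no later than its deadline.
By profit: E(d1,44), C(d2,40), A(d2,24), F(d2,21), B(d1,19), D(d1,14)
E→slot 1; C→slot 2; A skipped; F skipped; B skipped; D skipped.
2 of 6 scheduled.

2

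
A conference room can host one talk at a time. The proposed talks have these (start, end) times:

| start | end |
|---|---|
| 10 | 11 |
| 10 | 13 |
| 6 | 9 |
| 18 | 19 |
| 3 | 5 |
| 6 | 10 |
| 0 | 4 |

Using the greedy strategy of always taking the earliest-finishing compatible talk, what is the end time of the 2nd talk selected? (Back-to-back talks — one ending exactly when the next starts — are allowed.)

9

Order by finish time; keep every interval that doesn't clash with the previous kept one.
Sorted by end: (0,4)  (3,5)  (6,9)  (6,10)  (10,11)  (10,13)  (18,19)
take (0,4); skip (3,5); take (6,9); skip (6,10); take (10,11); take (18,19).
Selected: (0,4) (6,9) (10,11) (18,19)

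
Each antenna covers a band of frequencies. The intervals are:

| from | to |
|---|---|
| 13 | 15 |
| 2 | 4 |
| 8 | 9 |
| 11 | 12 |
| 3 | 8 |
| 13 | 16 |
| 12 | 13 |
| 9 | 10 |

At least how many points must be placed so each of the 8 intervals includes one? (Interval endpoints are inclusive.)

Sort by right endpoint; whenever an interval is uncovered, place a point at its right end.
By right end: [2,4]  [3,8]  [8,9]  [9,10]  [11,12]  [12,13]  [13,15]  [13,16]
[2,4] uncovered → point at 4; [8,9] uncovered → point at 9; [11,12] uncovered → point at 12; [13,15] uncovered → point at 15.
Points: 4, 9, 12, 15 (4 total).

4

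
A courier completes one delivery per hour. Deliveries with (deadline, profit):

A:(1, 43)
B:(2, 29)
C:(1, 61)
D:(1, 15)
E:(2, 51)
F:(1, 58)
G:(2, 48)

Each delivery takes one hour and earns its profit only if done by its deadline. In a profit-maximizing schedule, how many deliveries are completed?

2

Profit order: C=61 F=58 E=51 G=48 A=43 B=29 D=15
Assign: C→slot 1, F skipped, E→slot 2, G skipped, A skipped, B skipped, D skipped.
Slots: [1:C] [2:E]
2 of 7 scheduled.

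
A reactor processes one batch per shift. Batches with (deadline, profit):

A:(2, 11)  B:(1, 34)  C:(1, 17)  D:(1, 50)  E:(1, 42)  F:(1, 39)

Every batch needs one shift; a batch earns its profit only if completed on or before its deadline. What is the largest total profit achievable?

Sort by profit descending; place each in the latest free slot ≤ its deadline.
Profit order: D=50 E=42 F=39 B=34 C=17 A=11
Assign: D→slot 1, E skipped, F skipped, B skipped, C skipped, A→slot 2.
Slots: [1:D] [2:A]
Profit = 50 + 11 = 61

61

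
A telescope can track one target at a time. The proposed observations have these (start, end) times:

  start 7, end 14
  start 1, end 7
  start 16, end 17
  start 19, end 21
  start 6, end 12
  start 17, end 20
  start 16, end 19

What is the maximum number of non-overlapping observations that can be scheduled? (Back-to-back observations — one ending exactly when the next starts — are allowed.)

Sort by end time and greedily take each interval whose start is ≥ the last chosen end.
By end time: (1,7), (6,12), (7,14), (16,17), (16,19), (17,20), (19,21).
Pick (1,7); next start ≥ 7 → (7,14); next start ≥ 14 → (16,17); next start ≥ 17 → (17,20).
Selected 4 observations.

4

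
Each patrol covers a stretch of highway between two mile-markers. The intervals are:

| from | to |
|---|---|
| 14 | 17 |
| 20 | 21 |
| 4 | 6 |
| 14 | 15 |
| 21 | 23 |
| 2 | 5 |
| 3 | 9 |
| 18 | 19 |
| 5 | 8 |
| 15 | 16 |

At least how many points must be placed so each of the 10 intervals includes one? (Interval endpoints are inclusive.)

Sorted: [2,5] [4,6] [5,8] [3,9] [14,15] [15,16] [14,17] [18,19] [20,21] [21,23]
{[2,5],[4,6],[5,8],[3,9]} hit by 5; {[14,15],[15,16],[14,17]} hit by 15; {[18,19]} hit by 19; {[20,21],[21,23]} hit by 21.
Points: 5, 15, 19, 21 (4 total).

4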